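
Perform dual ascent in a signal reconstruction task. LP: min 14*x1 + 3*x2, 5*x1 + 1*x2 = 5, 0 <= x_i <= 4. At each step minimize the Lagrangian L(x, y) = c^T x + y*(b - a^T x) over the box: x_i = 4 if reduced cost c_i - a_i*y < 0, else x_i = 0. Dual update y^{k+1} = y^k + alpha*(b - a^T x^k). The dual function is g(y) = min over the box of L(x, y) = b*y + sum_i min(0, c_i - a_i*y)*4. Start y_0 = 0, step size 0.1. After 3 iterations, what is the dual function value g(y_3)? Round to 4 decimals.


Dual ascent for LP: min 14*x1 + 3*x2, 5*x1 + 1*x2 = 5, 0 <= x_i <= 4
Step 1: y^k = 0.0, reduced costs: (14.0, 3.0)
  x^k = (0.0, 0.0), subgradient = b - a^T x = 5.0
  y^{k+1} = 0.0 + 0.1*5.0 = 0.5
Step 2: y^k = 0.5, reduced costs: (11.5, 2.5)
  x^k = (0.0, 0.0), subgradient = b - a^T x = 5.0
  y^{k+1} = 0.5 + 0.1*5.0 = 1.0
Step 3: y^k = 1.0, reduced costs: (9.0, 2.0)
  x^k = (0.0, 0.0), subgradient = b - a^T x = 5.0
  y^{k+1} = 1.0 + 0.1*5.0 = 1.5
Dual objective at y_3 = 1.5: reduced costs (6.5, 1.5), box minimizer x = (0.0, 0.0)
g(y_3) = b*y + (c1 - a1*y)*x1 + (c2 - a2*y)*x2 = 5*1.5 + 6.5*0.0 + 1.5*0.0 = 7.5 + 0.0 + 0.0 = 7.5


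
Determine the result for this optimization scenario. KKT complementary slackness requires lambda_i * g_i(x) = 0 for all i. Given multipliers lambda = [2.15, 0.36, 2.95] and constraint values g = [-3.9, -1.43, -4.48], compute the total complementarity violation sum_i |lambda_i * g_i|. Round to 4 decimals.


KKT complementary slackness check:
lambda_1 * g_1 = 2.15 * -3.9 = -8.385
lambda_2 * g_2 = 0.36 * -1.43 = -0.5148
lambda_3 * g_3 = 2.95 * -4.48 = -13.216
Total violation = 8.385 + 0.5148 + 13.216 = 22.1158


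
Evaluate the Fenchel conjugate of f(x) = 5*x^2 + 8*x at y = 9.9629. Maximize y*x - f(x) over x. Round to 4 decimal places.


f*(y) = sup_x {y*x - a*x^2 - b*x} = sup_x {(y-b)*x - a*x^2}
FOC: (y - b) - 2a*x = 0 => x* = (y - b)/(2a)
x* = (9.9629 - 8)/(2*5) = 0.1963
f*(9.9629) = (y-b)^2/(4a) = (9.9629 - 8)^2/(4*5)
= 3.853/20 = 0.1926


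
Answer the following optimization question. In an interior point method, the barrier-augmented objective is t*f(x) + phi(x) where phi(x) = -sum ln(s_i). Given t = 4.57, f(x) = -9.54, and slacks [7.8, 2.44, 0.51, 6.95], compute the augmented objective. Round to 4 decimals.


Step 1: Compute log-barrier.
ln values: [2.0541, 0.892, -0.6733, 1.9387]
phi = -(2.0541 + 0.892 - 0.6733 + 1.9387) = -4.2115
Step 2: Compute augmented objective.
t*f(x) = 4.57*-9.54 = -43.5978
Total = -43.5978 - 4.2115 = -47.8093


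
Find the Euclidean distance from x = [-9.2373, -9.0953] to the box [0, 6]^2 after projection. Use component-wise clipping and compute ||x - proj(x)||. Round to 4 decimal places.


Project each component onto [0, 6].
clip(-9.2373) = 0.0, clip(-9.0953) = 0.0
Projection = [0.0, 0.0]
Squared diffs: [85.3277, 82.7245]
Distance = sqrt(168.0522) = 12.9635


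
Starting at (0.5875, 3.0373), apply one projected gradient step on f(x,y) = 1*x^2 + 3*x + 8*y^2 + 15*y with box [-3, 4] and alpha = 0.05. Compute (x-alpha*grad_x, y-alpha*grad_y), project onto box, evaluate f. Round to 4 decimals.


Step 1: Compute gradient at (0.5875, 3.0373).
grad_x = 2*1*0.5875 + 3 = 4.175
grad_y = 2*8*3.0373 + 15 = 63.5968
Step 2: Gradient step.
x_raw = 0.5875 - 0.05*4.175 = 0.3788
y_raw = 3.0373 - 0.05*63.5968 = -0.1425
Step 3: Project onto [-3, 4].
x_proj = clip(0.3788) = 0.3788
y_proj = clip(-0.1425) = -0.1425
Step 4: Evaluate f.
f(0.3788, -0.1425) = -0.6959


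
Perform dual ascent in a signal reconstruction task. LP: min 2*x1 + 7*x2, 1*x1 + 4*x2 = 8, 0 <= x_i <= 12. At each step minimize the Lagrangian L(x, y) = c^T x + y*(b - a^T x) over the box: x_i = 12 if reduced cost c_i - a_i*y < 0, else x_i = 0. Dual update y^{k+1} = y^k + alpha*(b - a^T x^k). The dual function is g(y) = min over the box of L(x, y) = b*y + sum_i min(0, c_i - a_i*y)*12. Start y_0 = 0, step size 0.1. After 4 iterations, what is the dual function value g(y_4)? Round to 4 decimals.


Dual ascent for LP: min 2*x1 + 7*x2, 1*x1 + 4*x2 = 8, 0 <= x_i <= 12
Step 1: y^k = 0.0, reduced costs: (2.0, 7.0)
  x^k = (0.0, 0.0), subgradient = b - a^T x = 8.0
  y^{k+1} = 0.0 + 0.1*8.0 = 0.8
Step 2: y^k = 0.8, reduced costs: (1.2, 3.8)
  x^k = (0.0, 0.0), subgradient = b - a^T x = 8.0
  y^{k+1} = 0.8 + 0.1*8.0 = 1.6
Step 3: y^k = 1.6, reduced costs: (0.4, 0.6)
  x^k = (0.0, 0.0), subgradient = b - a^T x = 8.0
  y^{k+1} = 1.6 + 0.1*8.0 = 2.4
Step 4: y^k = 2.4, reduced costs: (-0.4, -2.6)
  x^k = (12.0, 12.0), subgradient = b - a^T x = -52.0
  y^{k+1} = 2.4 + 0.1*-52.0 = -2.8
Dual objective at y_4 = -2.8: reduced costs (4.8, 18.2), box minimizer x = (0.0, 0.0)
g(y_4) = b*y + (c1 - a1*y)*x1 + (c2 - a2*y)*x2 = 8*(-2.8) + 4.8*0.0 + 18.2*0.0 = -22.4 + 0.0 + 0.0 = -22.4


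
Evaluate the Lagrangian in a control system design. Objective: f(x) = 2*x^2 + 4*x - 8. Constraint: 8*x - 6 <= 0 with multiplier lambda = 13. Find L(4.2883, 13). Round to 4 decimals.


Step 1: Evaluate f(x).
f(4.2883) = 2*4.2883^2 + 4*4.2883 - 8 = 45.9322
Step 2: Evaluate g(x).
g(4.2883) = 8*4.2883 - 6 = 28.3064
Step 3: Compute Lagrangian.
L = 45.9322 + 13*28.3064 = 413.9154


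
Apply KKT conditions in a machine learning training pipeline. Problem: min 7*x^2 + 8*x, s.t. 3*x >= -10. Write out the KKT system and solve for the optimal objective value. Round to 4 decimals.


Step 1: Try lambda = 0 (constraint inactive).
Stationarity: 2*7*x + 8 = 0
x* = -8/(2*7) = -4/7 = -0.5714 (rounded; the exact value -4/7 is used below)
Check constraint: 3*-0.5714 = -1.7142 >= -10 -- satisfied.
Step 2: Compute optimal value.
f(x*) = 7*(-4/7)^2 + 8*(-4/7) = -2.2857


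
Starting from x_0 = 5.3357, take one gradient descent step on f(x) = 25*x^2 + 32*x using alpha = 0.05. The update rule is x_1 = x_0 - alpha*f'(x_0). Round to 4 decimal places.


We compute the gradient at x_0 and apply the update.
f'(x) = 50*x + 32
f'(5.3357) = 50*5.3357 + 32 = 298.785
x_1 = 5.3357 - 0.05*298.785 = -9.6036


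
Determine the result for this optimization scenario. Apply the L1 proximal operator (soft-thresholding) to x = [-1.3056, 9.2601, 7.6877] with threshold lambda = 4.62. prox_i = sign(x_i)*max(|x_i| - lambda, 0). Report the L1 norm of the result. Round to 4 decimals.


Soft-thresholding with lambda = 4.62:
prox(-1.3056) = sign(-1.3056)*max(|-1.3056| - 4.62, 0) = 0.0
prox(9.2601) = sign(9.2601)*max(|9.2601| - 4.62, 0) = 4.6401
prox(7.6877) = sign(7.6877)*max(|7.6877| - 4.62, 0) = 3.0677
prox(x) = [0.0, 4.6401, 3.0677]
||prox(x)||_1 = 0.0 + 4.6401 + 3.0677 = 7.7078


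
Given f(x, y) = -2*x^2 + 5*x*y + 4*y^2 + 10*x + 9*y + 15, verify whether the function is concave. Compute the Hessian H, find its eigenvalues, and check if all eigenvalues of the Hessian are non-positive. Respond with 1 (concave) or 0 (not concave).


The Hessian of f(x,y) = -2*x^2 + 5*x*y + 4*y^2 + 10*x + 9*y + 15 is:
H = [[-4, 5], [5, 8]]
Trace = -4 + 8 = 4
Determinant = -4*8 - (5)^2 = -57
Discriminant = (4)^2 - 4*-57 = 244.0
Eigenvalues: lambda_1 = -5.8102, lambda_2 = 9.8102
The function is not concave.

0


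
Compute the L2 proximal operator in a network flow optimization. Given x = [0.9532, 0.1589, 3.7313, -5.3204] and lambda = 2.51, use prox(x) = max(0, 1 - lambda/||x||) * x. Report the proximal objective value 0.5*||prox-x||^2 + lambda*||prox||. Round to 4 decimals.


Step 1: Compute ||x||.
||x|| = 6.5699
Step 2: Compute scaling factor.
scale = max(0, 1 - 2.51/6.5699) = 0.618
Step 3: prox(x) = [0.589, 0.0982, 2.3058, -3.2878]
||prox(x)|| = 4.0599
Step 4: Proximal objective.
0.5*||prox-x||^2 = 3.1501
lambda*||prox|| = 10.1903
Total = 13.3403


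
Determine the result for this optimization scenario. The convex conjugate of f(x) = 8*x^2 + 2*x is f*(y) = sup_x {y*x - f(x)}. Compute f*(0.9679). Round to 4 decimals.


f*(y) = sup_x {y*x - a*x^2 - b*x} = sup_x {(y-b)*x - a*x^2}
FOC: (y - b) - 2a*x = 0 => x* = (y - b)/(2a)
x* = (0.9679 - 2)/(2*8) = -0.0645
f*(0.9679) = (y-b)^2/(4a) = (0.9679 - 2)^2/(4*8)
= 1.0652/32 = 0.0333


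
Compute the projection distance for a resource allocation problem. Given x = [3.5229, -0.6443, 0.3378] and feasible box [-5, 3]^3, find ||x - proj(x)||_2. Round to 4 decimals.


Project each component onto [-5, 3].
clip(3.5229) = 3.0, clip(-0.6443) = -0.6443, clip(0.3378) = 0.3378
Projection = [3.0, -0.6443, 0.3378]
Squared diffs: [0.2734, 0.0, 0.0]
Distance = sqrt(0.2734) = 0.5229


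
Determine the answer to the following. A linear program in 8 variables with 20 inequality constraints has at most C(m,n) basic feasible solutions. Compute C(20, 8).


Each vertex corresponds to some choice of n active constraints out of m, so the number of vertices is at most C(m, n) = m! / (n!(m-n)!).
m = 20, n = 8
Numerator: 20 * 19 * 18 * 17 * 16 * 15 * 14 * 13
Denominator: 8! = 40320
C(20, 8) = 125970


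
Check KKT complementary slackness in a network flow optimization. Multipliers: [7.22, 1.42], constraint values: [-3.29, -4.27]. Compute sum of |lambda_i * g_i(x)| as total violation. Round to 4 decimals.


KKT complementary slackness check:
lambda_1 * g_1 = 7.22 * -3.29 = -23.7538
lambda_2 * g_2 = 1.42 * -4.27 = -6.0634
Total violation = 23.7538 + 6.0634 = 29.8172


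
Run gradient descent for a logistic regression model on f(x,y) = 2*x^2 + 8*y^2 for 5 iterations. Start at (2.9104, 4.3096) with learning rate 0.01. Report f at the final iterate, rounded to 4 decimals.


Gradient descent on f(x,y) = 2*x^2 + 8*y^2.
Starting point: (2.9104, 4.3096), alpha = 0.01
Step 1: grad_x = 2*2*2.9104 = 11.6416, grad_y = 2*8*4.3096 = 68.9536
  x_1 = 2.9104 - 0.01*11.6416 = 2.794
  y_1 = 4.3096 - 0.01*68.9536 = 3.6201
Step 2: grad_x = 2*2*2.794 = 11.1759, grad_y = 2*8*3.6201 = 57.921
  x_2 = 2.794 - 0.01*11.1759 = 2.6822
  y_2 = 3.6201 - 0.01*57.921 = 3.0409
Step 3: grad_x = 2*2*2.6822 = 10.7289, grad_y = 2*8*3.0409 = 48.6537
  x_3 = 2.6822 - 0.01*10.7289 = 2.5749
  y_3 = 3.0409 - 0.01*48.6537 = 2.5543
Step 4: grad_x = 2*2*2.5749 = 10.2997, grad_y = 2*8*2.5543 = 40.8691
  x_4 = 2.5749 - 0.01*10.2997 = 2.4719
  y_4 = 2.5543 - 0.01*40.8691 = 2.1456
Step 5: grad_x = 2*2*2.4719 = 9.8878, grad_y = 2*8*2.1456 = 34.33
  x_5 = 2.4719 - 0.01*9.8878 = 2.3731
  y_5 = 2.1456 - 0.01*34.33 = 1.8023
f(2.3731, 1.8023) = 2*2.3731^2 + 8*1.8023^2 = 37.2499


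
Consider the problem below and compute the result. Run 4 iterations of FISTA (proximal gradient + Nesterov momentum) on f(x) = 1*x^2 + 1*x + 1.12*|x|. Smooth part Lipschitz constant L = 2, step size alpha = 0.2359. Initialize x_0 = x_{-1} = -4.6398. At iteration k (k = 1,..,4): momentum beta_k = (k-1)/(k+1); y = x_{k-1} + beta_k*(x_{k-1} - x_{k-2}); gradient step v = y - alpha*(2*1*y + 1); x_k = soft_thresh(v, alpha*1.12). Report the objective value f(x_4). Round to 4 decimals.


FISTA on f(x) = 1*x^2 + 1*x + 1.12*|x|
L = 2, alpha = 0.2359
Iteration 1: beta = 0.0, y = -4.6398 + 0.0*(-4.6398 + 4.6398) = -4.6398
  grad(y) = -8.2796, v = y - alpha*grad = -2.6866
  prox(v) = soft_thresh(-2.6866, 0.2642) = -2.4224
Iteration 2: beta = 0.3333, y = -2.4224 + 0.3333*(-2.4224 + 4.6398) = -1.6833
  grad(y) = -2.3666, v = y - alpha*grad = -1.125
  prox(v) = soft_thresh(-1.125, 0.2642) = -0.8608
Iteration 3: beta = 0.5, y = -0.8608 + 0.5*(-0.8608 + 2.4224) = -0.08
  grad(y) = 0.84, v = y - alpha*grad = -0.2782
  prox(v) = soft_thresh(-0.2782, 0.2642) = -0.014
Iteration 4: beta = 0.6, y = -0.014 + 0.6*(-0.014 + 0.8608) = 0.4942
  grad(y) = 1.9883, v = y - alpha*grad = 0.0251
  prox(v) = soft_thresh(0.0251, 0.2642) = 0.0
f(x_4) = 1*0.0^2 + 1*0.0 + 1.12*|0.0| = 0.0


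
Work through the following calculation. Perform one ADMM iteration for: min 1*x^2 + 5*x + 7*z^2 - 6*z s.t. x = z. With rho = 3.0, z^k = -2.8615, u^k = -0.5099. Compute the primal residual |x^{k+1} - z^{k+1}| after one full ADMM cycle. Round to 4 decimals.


ADMM iteration with rho = 3.0, z^k = -2.8615, u^k = -0.5099
Step 1: x-update.
Minimize 1*x^2 + 5*x + (3.0/2)*(x + 2.8615 - 0.5099)^2
FOC: (2*1 + 3.0)*x = -5 + 3.0*(-2.8615 + 0.5099)
x^{k+1} = -2.411
Step 2: z-update.
Minimize 7*z^2 - 6*z + (3.0/2)*(-2.411 - z - 0.5099)^2
FOC: (2*7 + 3.0)*z = 6 + 3.0*(-2.411 - 0.5099)
z^{k+1} = -0.1625
Step 3: u-update.
u^{k+1} = -0.5099 - 2.411 + 0.1625 = -2.7584
Step 4: Primal residual = |-2.411 + 0.1625| = 2.2485


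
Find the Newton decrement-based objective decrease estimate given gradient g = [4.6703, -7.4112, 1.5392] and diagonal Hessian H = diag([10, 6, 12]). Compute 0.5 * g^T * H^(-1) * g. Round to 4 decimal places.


Step 1: H is diagonal, so H^(-1) * g = [0.467, -1.2352, 0.1283].
Step 2: g^T H^(-1) g = sum_i g_i^2 / H_ii
  = (4.6703)^2/10 + (-7.4112)^2/6 + (1.5392)^2/12
  = 2.1812 + 9.1543 + 0.1974 = 11.5329
Step 3: Objective decrease = 0.5 * g^T H^(-1) g = 5.7665


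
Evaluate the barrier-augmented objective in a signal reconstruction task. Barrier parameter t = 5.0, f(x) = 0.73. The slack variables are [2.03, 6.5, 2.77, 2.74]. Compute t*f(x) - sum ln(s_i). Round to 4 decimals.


Step 1: Compute log-barrier.
ln values: [0.708, 1.8718, 1.0188, 1.008]
phi = -(0.708 + 1.8718 + 1.0188 + 1.008) = -4.6066
Step 2: Compute augmented objective.
t*f(x) = 5.0*0.73 = 3.65
Total = 3.65 - 4.6066 = -0.9566


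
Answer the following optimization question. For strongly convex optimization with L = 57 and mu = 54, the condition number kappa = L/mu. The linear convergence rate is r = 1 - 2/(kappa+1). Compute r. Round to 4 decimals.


Step 1: Compute the condition number.
kappa = L/mu = 57/54 = 1.0556
Step 2: Compute the convergence rate.
r = 1 - 2/(kappa + 1) = 1 - 2*mu/(L + mu) = (L - mu)/(L + mu) = 3/111 = 0.027


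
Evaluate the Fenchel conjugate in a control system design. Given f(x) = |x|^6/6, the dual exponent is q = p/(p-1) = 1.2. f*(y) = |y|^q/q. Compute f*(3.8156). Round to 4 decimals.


The conjugate exponent q satisfies 1/p + 1/q = 1.
p = 6, so q = 6/(6 - 1) = 1.2
|y|^q = 3.8156^1.2 = 4.9874
f*(3.8156) = 4.9874 / 1.2 = 4.1562


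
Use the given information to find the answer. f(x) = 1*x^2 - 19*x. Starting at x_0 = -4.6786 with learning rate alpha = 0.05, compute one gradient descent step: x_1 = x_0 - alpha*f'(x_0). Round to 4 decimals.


We compute the gradient at x_0 and apply the update.
f'(x) = 2*x - 19
f'(-4.6786) = 2*-4.6786 - 19 = -28.3572
x_1 = -4.6786 - 0.05*-28.3572 = -3.2607


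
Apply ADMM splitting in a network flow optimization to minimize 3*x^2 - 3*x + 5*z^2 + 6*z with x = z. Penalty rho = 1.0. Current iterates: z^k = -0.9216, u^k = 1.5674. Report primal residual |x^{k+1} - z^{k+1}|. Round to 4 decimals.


ADMM iteration with rho = 1.0, z^k = -0.9216, u^k = 1.5674
Step 1: x-update.
Minimize 3*x^2 - 3*x + (1.0/2)*(x + 0.9216 + 1.5674)^2
FOC: (2*3 + 1.0)*x = 3 + 1.0*(-0.9216 - 1.5674)
x^{k+1} = 0.073
Step 2: z-update.
Minimize 5*z^2 + 6*z + (1.0/2)*(0.073 - z + 1.5674)^2
FOC: (2*5 + 1.0)*z = -6 + 1.0*(0.073 + 1.5674)
z^{k+1} = -0.3963
Step 3: u-update.
u^{k+1} = 1.5674 + 0.073 + 0.3963 = 2.0367
Step 4: Primal residual = |0.073 + 0.3963| = 0.4693


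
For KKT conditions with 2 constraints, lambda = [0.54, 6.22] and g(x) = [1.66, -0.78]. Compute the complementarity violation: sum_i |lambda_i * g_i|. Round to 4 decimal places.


KKT complementary slackness check:
lambda_1 * g_1 = 0.54 * 1.66 = 0.8964
lambda_2 * g_2 = 6.22 * -0.78 = -4.8516
Total violation = 0.8964 + 4.8516 = 5.748


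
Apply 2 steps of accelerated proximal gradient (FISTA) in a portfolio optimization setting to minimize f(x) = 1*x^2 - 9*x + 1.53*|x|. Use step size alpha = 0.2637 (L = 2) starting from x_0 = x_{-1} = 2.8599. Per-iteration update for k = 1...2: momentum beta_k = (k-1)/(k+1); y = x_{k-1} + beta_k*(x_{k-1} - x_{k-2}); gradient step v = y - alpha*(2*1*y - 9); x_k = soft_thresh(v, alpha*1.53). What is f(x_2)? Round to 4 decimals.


FISTA on f(x) = 1*x^2 - 9*x + 1.53*|x|
L = 2, alpha = 0.2637
Iteration 1: beta = 0.0, y = 2.8599 + 0.0*(2.8599 - 2.8599) = 2.8599
  grad(y) = -3.2802, v = y - alpha*grad = 3.7249
  prox(v) = soft_thresh(3.7249, 0.4035) = 3.3214
Iteration 2: beta = 0.3333, y = 3.3214 + 0.3333*(3.3214 - 2.8599) = 3.4753
  grad(y) = -2.0495, v = y - alpha*grad = 4.0157
  prox(v) = soft_thresh(4.0157, 0.4035) = 3.6123
f(x_2) = 1*3.6123^2 - 9*3.6123 + 1.53*|3.6123| = -13.9352


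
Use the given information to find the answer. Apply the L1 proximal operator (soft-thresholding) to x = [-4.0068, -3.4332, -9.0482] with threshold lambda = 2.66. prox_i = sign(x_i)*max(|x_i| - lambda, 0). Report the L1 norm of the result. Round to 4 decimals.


Soft-thresholding with lambda = 2.66:
prox(-4.0068) = sign(-4.0068)*max(|-4.0068| - 2.66, 0) = -1.3468
prox(-3.4332) = sign(-3.4332)*max(|-3.4332| - 2.66, 0) = -0.7732
prox(-9.0482) = sign(-9.0482)*max(|-9.0482| - 2.66, 0) = -6.3882
prox(x) = [-1.3468, -0.7732, -6.3882]
||prox(x)||_1 = 1.3468 + 0.7732 + 6.3882 = 8.5082


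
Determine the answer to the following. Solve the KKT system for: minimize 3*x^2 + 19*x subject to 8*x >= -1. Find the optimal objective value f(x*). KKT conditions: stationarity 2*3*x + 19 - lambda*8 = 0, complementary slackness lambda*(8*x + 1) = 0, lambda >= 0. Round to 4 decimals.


Step 1: Try lambda = 0 (constraint inactive).
x_unc = -19/(2*3) = -3.1667
Check: 8*-3.1667 = -25.3336 < -1 -- violated!
Step 2: Constraint must be active: 8*x = -1
x* = -1/8 = -0.125
lambda = (2*3*(-0.125) + 19)/8 = 2.2813
Step 3: Compute optimal value.
f(x*) = 3*(-0.125)^2 + 19*(-0.125) = -2.3281


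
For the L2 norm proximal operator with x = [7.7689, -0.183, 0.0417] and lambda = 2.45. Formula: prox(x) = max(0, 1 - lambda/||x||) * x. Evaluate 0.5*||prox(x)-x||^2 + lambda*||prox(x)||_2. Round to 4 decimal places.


Step 1: Compute ||x||.
||x|| = 7.7712
Step 2: Compute scaling factor.
scale = max(0, 1 - 2.45/7.7712) = 0.6847
Step 3: prox(x) = [5.3196, -0.1253, 0.0286]
||prox(x)|| = 5.3212
Step 4: Proximal objective.
0.5*||prox-x||^2 = 3.0013
lambda*||prox|| = 13.0369
Total = 16.0381


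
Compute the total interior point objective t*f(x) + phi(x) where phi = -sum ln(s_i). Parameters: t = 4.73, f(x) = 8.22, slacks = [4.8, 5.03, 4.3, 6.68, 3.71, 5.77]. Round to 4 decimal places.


Step 1: Compute log-barrier.
ln values: [1.5686, 1.6154, 1.4586, 1.8991, 1.311, 1.7527]
phi = -(1.5686 + 1.6154 + 1.4586 + 1.8991 + 1.311 + 1.7527) = -9.6055
Step 2: Compute augmented objective.
t*f(x) = 4.73*8.22 = 38.8806
Total = 38.8806 - 9.6055 = 29.2751


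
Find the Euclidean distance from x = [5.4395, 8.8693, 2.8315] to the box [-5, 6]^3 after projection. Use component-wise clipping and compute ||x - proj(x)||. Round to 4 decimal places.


Project each component onto [-5, 6].
clip(5.4395) = 5.4395, clip(8.8693) = 6.0, clip(2.8315) = 2.8315
Projection = [5.4395, 6.0, 2.8315]
Squared diffs: [0.0, 8.2329, 0.0]
Distance = sqrt(8.2329) = 2.8693


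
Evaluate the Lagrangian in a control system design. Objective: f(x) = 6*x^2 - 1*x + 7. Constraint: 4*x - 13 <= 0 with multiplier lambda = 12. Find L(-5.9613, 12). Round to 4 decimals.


Step 1: Evaluate f(x).
f(-5.9613) = 6*(-5.9613)^2 - 1*(-5.9613) + 7 = 226.1839
Step 2: Evaluate g(x).
g(-5.9613) = 4*-5.9613 - 13 = -36.8452
Step 3: Compute Lagrangian.
L = 226.1839 + 12*-36.8452 = -215.9585


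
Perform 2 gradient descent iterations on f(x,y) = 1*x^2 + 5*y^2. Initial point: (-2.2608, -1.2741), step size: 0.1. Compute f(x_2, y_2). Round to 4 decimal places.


Gradient descent on f(x,y) = 1*x^2 + 5*y^2.
Starting point: (-2.2608, -1.2741), alpha = 0.1
Step 1: grad_x = 2*1*-2.2608 = -4.5216, grad_y = 2*5*-1.2741 = -12.741
  x_1 = -2.2608 - 0.1*-4.5216 = -1.8086
  y_1 = -1.2741 - 0.1*-12.741 = 0.0
Step 2: grad_x = 2*1*-1.8086 = -3.6173, grad_y = 2*5*0.0 = 0.0
  x_2 = -1.8086 - 0.1*-3.6173 = -1.4469
  y_2 = 0.0 - 0.1*0.0 = 0.0
f(-1.4469, 0.0) = 1*(-1.4469)^2 + 5*0.0^2 = 2.0936


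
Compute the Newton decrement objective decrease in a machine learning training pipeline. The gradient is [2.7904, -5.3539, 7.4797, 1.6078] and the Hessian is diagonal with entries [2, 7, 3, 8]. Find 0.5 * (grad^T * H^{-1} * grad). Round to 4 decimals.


Step 1: H is diagonal, so H^(-1) * g = [1.3952, -0.7648, 2.4932, 0.201].
Step 2: g^T H^(-1) g = sum_i g_i^2 / H_ii
  = (2.7904)^2/2 + (-5.3539)^2/7 + (7.4797)^2/3 + (1.6078)^2/8
  = 3.8932 + 4.0949 + 18.6486 + 0.3231 = 26.9598
Step 3: Objective decrease = 0.5 * g^T H^(-1) g = 13.4799


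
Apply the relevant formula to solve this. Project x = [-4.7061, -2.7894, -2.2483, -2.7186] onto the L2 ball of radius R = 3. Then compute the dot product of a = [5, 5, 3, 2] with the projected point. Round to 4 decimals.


Step 1: Compute ||x|| (intermediates to 6 decimals).
||x|| = sqrt((-4.7061)^2 + (-2.7894)^2 + (-2.2483)^2 + (-2.7186)^2) = 6.509514
Step 2: Project.
Since ||x|| > R, scale = R/||x|| = 3/6.509514 = 0.460864, proj(x) = scale * x
proj(x) = [-2.168872, -1.285534, -1.036161, -1.252905]
Step 3: Dot product.
a^T * proj(x) = 5*(-2.168872) + 5*(-1.285534) + 3*(-1.036161) + 2*(-1.252905) = -22.8863


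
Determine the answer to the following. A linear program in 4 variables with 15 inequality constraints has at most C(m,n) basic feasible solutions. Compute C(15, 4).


Each vertex corresponds to some choice of n active constraints out of m, so the number of vertices is at most C(m, n) = m! / (n!(m-n)!).
m = 15, n = 4
Numerator: 15 * 14 * 13 * 12
Denominator: 4! = 24
C(15, 4) = 1365


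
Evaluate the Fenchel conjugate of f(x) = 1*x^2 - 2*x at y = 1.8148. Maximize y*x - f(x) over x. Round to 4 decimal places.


f*(y) = sup_x {y*x - a*x^2 - b*x} = sup_x {(y-b)*x - a*x^2}
FOC: (y - b) - 2a*x = 0 => x* = (y - b)/(2a)
x* = (1.8148 + 2)/(2*1) = 1.9074
f*(1.8148) = (y-b)^2/(4a) = (1.8148 + 2)^2/(4*1)
= 14.5527/4 = 3.6382


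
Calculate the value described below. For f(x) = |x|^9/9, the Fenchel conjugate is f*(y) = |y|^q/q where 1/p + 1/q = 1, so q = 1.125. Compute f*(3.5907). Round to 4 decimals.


The conjugate exponent q satisfies 1/p + 1/q = 1.
p = 9, so q = 9/(9 - 1) = 1.125
|y|^q = 3.5907^1.125 = 4.2129
f*(3.5907) = 4.2129 / 1.125 = 3.7448


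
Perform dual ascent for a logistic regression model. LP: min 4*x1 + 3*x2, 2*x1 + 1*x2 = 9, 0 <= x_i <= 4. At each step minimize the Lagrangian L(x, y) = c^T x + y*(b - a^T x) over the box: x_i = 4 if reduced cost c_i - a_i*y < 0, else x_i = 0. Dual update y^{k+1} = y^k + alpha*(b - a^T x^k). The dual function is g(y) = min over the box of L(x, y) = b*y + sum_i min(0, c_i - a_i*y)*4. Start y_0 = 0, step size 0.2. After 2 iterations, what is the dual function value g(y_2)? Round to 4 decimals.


Dual ascent for LP: min 4*x1 + 3*x2, 2*x1 + 1*x2 = 9, 0 <= x_i <= 4
Step 1: y^k = 0.0, reduced costs: (4.0, 3.0)
  x^k = (0.0, 0.0), subgradient = b - a^T x = 9.0
  y^{k+1} = 0.0 + 0.2*9.0 = 1.8
Step 2: y^k = 1.8, reduced costs: (0.4, 1.2)
  x^k = (0.0, 0.0), subgradient = b - a^T x = 9.0
  y^{k+1} = 1.8 + 0.2*9.0 = 3.6
Dual objective at y_2 = 3.6: reduced costs (-3.2, -0.6), box minimizer x = (4.0, 4.0)
g(y_2) = b*y + (c1 - a1*y)*x1 + (c2 - a2*y)*x2 = 9*3.6 + (-3.2)*4.0 + (-0.6)*4.0 = 32.4 - 12.8 - 2.4 = 17.2


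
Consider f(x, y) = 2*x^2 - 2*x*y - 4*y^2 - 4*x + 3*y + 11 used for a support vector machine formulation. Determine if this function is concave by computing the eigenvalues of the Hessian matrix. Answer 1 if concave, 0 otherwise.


The Hessian of f(x,y) = 2*x^2 - 2*x*y - 4*y^2 - 4*x + 3*y + 11 is:
H = [[4, -2], [-2, -8]]
Trace = 4 - 8 = -4
Determinant = 4*-8 - (-2)^2 = -36
Discriminant = (-4)^2 - 4*-36 = 160.0
Eigenvalues: lambda_1 = -8.3246, lambda_2 = 4.3246
The function is not concave.

0


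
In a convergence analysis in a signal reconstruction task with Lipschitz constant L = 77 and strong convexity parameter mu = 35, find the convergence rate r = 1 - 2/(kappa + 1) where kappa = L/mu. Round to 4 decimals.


Step 1: Compute the condition number.
kappa = L/mu = 77/35 = 2.2
Step 2: Compute the convergence rate.
r = 1 - 2/(kappa + 1) = 1 - 2*mu/(L + mu) = (L - mu)/(L + mu) = 42/112 = 0.375


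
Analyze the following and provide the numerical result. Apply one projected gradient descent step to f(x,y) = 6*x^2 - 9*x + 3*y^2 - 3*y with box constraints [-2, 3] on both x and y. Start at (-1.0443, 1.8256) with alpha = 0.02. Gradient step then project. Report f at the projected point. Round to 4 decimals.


Step 1: Compute gradient at (-1.0443, 1.8256).
grad_x = 2*6*-1.0443 - 9 = -21.5316
grad_y = 2*3*1.8256 - 3 = 7.9536
Step 2: Gradient step.
x_raw = -1.0443 - 0.02*-21.5316 = -0.6137
y_raw = 1.8256 - 0.02*7.9536 = 1.6665
Step 3: Project onto [-2, 3].
x_proj = clip(-0.6137) = -0.6137
y_proj = clip(1.6665) = 1.6665
Step 4: Evaluate f.
f(-0.6137, 1.6665) = 11.1149


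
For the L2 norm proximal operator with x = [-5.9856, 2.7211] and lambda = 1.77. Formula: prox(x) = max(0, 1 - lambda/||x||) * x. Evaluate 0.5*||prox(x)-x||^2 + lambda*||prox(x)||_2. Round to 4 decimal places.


Step 1: Compute ||x||.
||x|| = 6.5751
Step 2: Compute scaling factor.
scale = max(0, 1 - 1.77/6.5751) = 0.7308
Step 3: prox(x) = [-4.3743, 1.9886]
||prox(x)|| = 4.8051
Step 4: Proximal objective.
0.5*||prox-x||^2 = 1.5665
lambda*||prox|| = 8.505
Total = 10.0715


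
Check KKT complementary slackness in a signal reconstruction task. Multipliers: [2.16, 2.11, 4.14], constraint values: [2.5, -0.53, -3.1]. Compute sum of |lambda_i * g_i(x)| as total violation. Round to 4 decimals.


KKT complementary slackness check:
lambda_1 * g_1 = 2.16 * 2.5 = 5.4
lambda_2 * g_2 = 2.11 * -0.53 = -1.1183
lambda_3 * g_3 = 4.14 * -3.1 = -12.834
Total violation = 5.4 + 1.1183 + 12.834 = 19.3523


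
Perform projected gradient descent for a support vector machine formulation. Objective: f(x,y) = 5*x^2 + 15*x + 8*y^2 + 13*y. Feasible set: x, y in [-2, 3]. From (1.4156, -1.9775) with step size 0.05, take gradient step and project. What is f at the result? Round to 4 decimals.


Step 1: Compute gradient at (1.4156, -1.9775).
grad_x = 2*5*1.4156 + 15 = 29.156
grad_y = 2*8*-1.9775 + 13 = -18.64
Step 2: Gradient step.
x_raw = 1.4156 - 0.05*29.156 = -0.0422
y_raw = -1.9775 - 0.05*-18.64 = -1.0455
Step 3: Project onto [-2, 3].
x_proj = clip(-0.0422) = -0.0422
y_proj = clip(-1.0455) = -1.0455
Step 4: Evaluate f.
f(-0.0422, -1.0455) = -5.471


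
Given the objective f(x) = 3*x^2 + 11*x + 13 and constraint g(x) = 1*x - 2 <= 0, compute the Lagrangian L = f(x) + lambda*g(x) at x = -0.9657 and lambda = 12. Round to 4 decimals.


Step 1: Evaluate f(x).
f(-0.9657) = 3*(-0.9657)^2 + 11*(-0.9657) + 13 = 5.175
Step 2: Evaluate g(x).
g(-0.9657) = 1*-0.9657 - 2 = -2.9657
Step 3: Compute Lagrangian.
L = 5.175 + 12*-2.9657 = -30.4134


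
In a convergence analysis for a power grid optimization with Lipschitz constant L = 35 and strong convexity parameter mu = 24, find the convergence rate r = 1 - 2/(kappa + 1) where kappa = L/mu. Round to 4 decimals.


Step 1: Compute the condition number.
kappa = L/mu = 35/24 = 1.4583
Step 2: Compute the convergence rate.
r = 1 - 2/(kappa + 1) = 1 - 2*mu/(L + mu) = (L - mu)/(L + mu) = 11/59 = 0.1864


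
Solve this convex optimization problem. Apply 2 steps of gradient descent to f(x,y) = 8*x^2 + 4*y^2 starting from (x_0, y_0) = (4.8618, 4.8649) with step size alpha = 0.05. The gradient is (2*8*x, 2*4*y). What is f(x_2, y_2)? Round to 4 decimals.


Gradient descent on f(x,y) = 8*x^2 + 4*y^2.
Starting point: (4.8618, 4.8649), alpha = 0.05
Step 1: grad_x = 2*8*4.8618 = 77.7888, grad_y = 2*4*4.8649 = 38.9192
  x_1 = 4.8618 - 0.05*77.7888 = 0.9724
  y_1 = 4.8649 - 0.05*38.9192 = 2.9189
Step 2: grad_x = 2*8*0.9724 = 15.5578, grad_y = 2*4*2.9189 = 23.3515
  x_2 = 0.9724 - 0.05*15.5578 = 0.1945
  y_2 = 2.9189 - 0.05*23.3515 = 1.7514
f(0.1945, 1.7514) = 8*0.1945^2 + 4*1.7514^2 = 12.5717


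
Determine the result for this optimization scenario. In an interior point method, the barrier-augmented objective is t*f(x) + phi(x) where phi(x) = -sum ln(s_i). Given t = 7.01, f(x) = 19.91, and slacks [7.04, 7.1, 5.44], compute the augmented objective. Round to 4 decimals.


Step 1: Compute log-barrier.
ln values: [1.9516, 1.9601, 1.6938]
phi = -(1.9516 + 1.9601 + 1.6938) = -5.6055
Step 2: Compute augmented objective.
t*f(x) = 7.01*19.91 = 139.5691
Total = 139.5691 - 5.6055 = 133.9636


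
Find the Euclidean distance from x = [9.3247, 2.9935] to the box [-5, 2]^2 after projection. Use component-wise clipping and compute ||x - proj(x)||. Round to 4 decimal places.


Project each component onto [-5, 2].
clip(9.3247) = 2.0, clip(2.9935) = 2.0
Projection = [2.0, 2.0]
Squared diffs: [53.6512, 0.987]
Distance = sqrt(54.6382) = 7.3918


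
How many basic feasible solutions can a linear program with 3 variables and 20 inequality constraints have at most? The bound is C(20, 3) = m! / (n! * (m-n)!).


Each vertex corresponds to some choice of n active constraints out of m, so the number of vertices is at most C(m, n) = m! / (n!(m-n)!).
m = 20, n = 3
Numerator: 20 * 19 * 18
Denominator: 3! = 6
C(20, 3) = 1140


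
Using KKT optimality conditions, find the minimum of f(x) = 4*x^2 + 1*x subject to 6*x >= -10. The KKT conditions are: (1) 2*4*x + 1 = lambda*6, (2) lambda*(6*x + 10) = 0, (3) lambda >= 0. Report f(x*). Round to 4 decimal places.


Step 1: Try lambda = 0 (constraint inactive).
Stationarity: 2*4*x + 1 = 0
x* = -1/(2*4) = -0.125
Check constraint: 6*-0.125 = -0.75 >= -10 -- satisfied.
Step 2: Compute optimal value.
f(x*) = 4*(-0.125)^2 + 1*(-0.125) = -0.0625


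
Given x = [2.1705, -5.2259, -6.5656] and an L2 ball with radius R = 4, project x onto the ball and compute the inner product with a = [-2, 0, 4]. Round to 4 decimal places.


Step 1: Compute ||x|| (intermediates to 6 decimals).
||x|| = sqrt(2.1705^2 + (-5.2259)^2 + (-6.5656)^2) = 8.667653
Step 2: Project.
Since ||x|| > R, scale = R/||x|| = 4/8.667653 = 0.461486, proj(x) = scale * x
proj(x) = [1.001655, -2.41168, -3.029932]
Step 3: Dot product.
a^T * proj(x) = -2*1.001655 + 0*(-2.41168) + 4*(-3.029932) = -14.123


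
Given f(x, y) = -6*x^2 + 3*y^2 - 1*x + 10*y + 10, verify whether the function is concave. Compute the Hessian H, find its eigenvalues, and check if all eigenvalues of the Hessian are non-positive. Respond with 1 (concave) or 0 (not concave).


The Hessian of f(x,y) = -6*x^2 + 3*y^2 - 1*x + 10*y + 10 is:
H = [[-12, 0], [0, 6]]
Trace = -12 + 6 = -6
Determinant = -12*6 - (0)^2 = -72
Discriminant = (-6)^2 - 4*-72 = 324.0
Eigenvalues: lambda_1 = -12.0, lambda_2 = 6.0
The function is not concave.

0


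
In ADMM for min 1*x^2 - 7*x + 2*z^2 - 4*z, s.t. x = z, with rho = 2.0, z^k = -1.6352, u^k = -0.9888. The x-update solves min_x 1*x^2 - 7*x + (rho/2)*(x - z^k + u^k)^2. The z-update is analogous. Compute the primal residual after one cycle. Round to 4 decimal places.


ADMM iteration with rho = 2.0, z^k = -1.6352, u^k = -0.9888
Step 1: x-update.
Minimize 1*x^2 - 7*x + (2.0/2)*(x + 1.6352 - 0.9888)^2
FOC: (2*1 + 2.0)*x = 7 + 2.0*(-1.6352 + 0.9888)
x^{k+1} = 1.4268
Step 2: z-update.
Minimize 2*z^2 - 4*z + (2.0/2)*(1.4268 - z - 0.9888)^2
FOC: (2*2 + 2.0)*z = 4 + 2.0*(1.4268 - 0.9888)
z^{k+1} = 0.8127
Step 3: u-update.
u^{k+1} = -0.9888 + 1.4268 - 0.8127 = -0.3747
Step 4: Primal residual = |1.4268 - 0.8127| = 0.6141


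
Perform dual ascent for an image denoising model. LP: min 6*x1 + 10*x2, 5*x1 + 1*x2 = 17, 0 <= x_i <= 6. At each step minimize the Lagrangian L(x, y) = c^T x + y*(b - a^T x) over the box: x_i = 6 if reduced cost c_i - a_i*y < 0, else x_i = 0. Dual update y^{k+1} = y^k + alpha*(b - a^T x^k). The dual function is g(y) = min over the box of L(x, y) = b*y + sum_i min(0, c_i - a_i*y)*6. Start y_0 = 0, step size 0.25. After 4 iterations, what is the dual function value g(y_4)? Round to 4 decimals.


Dual ascent for LP: min 6*x1 + 10*x2, 5*x1 + 1*x2 = 17, 0 <= x_i <= 6
Step 1: y^k = 0.0, reduced costs: (6.0, 10.0)
  x^k = (0.0, 0.0), subgradient = b - a^T x = 17.0
  y^{k+1} = 0.0 + 0.25*17.0 = 4.25
Step 2: y^k = 4.25, reduced costs: (-15.25, 5.75)
  x^k = (6.0, 0.0), subgradient = b - a^T x = -13.0
  y^{k+1} = 4.25 + 0.25*-13.0 = 1.0
Step 3: y^k = 1.0, reduced costs: (1.0, 9.0)
  x^k = (0.0, 0.0), subgradient = b - a^T x = 17.0
  y^{k+1} = 1.0 + 0.25*17.0 = 5.25
Step 4: y^k = 5.25, reduced costs: (-20.25, 4.75)
  x^k = (6.0, 0.0), subgradient = b - a^T x = -13.0
  y^{k+1} = 5.25 + 0.25*-13.0 = 2.0
Dual objective at y_4 = 2.0: reduced costs (-4.0, 8.0), box minimizer x = (6.0, 0.0)
g(y_4) = b*y + (c1 - a1*y)*x1 + (c2 - a2*y)*x2 = 17*2.0 + (-4.0)*6.0 + 8.0*0.0 = 34.0 - 24.0 + 0.0 = 10.0


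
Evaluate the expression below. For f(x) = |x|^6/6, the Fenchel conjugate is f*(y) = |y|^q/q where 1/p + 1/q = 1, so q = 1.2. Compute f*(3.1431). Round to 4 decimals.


The conjugate exponent q satisfies 1/p + 1/q = 1.
p = 6, so q = 6/(6 - 1) = 1.2
|y|^q = 3.1431^1.2 = 3.9521
f*(3.1431) = 3.9521 / 1.2 = 3.2934


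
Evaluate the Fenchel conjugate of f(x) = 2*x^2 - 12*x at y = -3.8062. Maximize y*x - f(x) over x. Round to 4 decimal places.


f*(y) = sup_x {y*x - a*x^2 - b*x} = sup_x {(y-b)*x - a*x^2}
FOC: (y - b) - 2a*x = 0 => x* = (y - b)/(2a)
x* = (-3.8062 + 12)/(2*2) = 2.0485
f*(-3.8062) = (y-b)^2/(4a) = (-3.8062 + 12)^2/(4*2)
= 67.1384/8 = 8.3923


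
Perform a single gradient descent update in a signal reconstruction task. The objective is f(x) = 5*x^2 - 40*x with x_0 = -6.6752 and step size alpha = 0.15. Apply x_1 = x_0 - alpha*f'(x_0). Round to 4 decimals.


We compute the gradient at x_0 and apply the update.
f'(x) = 10*x - 40
f'(-6.6752) = 10*-6.6752 - 40 = -106.752
x_1 = -6.6752 - 0.15*-106.752 = 9.3376


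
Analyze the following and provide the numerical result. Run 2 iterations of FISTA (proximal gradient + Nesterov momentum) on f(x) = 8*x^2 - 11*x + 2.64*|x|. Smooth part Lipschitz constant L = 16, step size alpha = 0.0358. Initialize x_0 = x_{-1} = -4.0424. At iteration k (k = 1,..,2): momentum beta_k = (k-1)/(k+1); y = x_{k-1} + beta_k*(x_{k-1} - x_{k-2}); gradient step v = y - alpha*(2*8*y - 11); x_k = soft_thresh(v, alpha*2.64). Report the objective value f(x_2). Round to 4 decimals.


FISTA on f(x) = 8*x^2 - 11*x + 2.64*|x|
L = 16, alpha = 0.0358
Iteration 1: beta = 0.0, y = -4.0424 + 0.0*(-4.0424 + 4.0424) = -4.0424
  grad(y) = -75.6784, v = y - alpha*grad = -1.3331
  prox(v) = soft_thresh(-1.3331, 0.0945) = -1.2386
Iteration 2: beta = 0.3333, y = -1.2386 + 0.3333*(-1.2386 + 4.0424) = -0.304
  grad(y) = -15.864, v = y - alpha*grad = 0.2639
  prox(v) = soft_thresh(0.2639, 0.0945) = 0.1694
f(x_2) = 8*0.1694^2 - 11*0.1694 + 2.64*|0.1694| = -1.1867


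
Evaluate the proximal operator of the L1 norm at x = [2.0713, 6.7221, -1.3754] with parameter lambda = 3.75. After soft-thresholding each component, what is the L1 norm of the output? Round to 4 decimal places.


Soft-thresholding with lambda = 3.75:
prox(2.0713) = sign(2.0713)*max(|2.0713| - 3.75, 0) = 0.0
prox(6.7221) = sign(6.7221)*max(|6.7221| - 3.75, 0) = 2.9721
prox(-1.3754) = sign(-1.3754)*max(|-1.3754| - 3.75, 0) = 0.0
prox(x) = [0.0, 2.9721, 0.0]
||prox(x)||_1 = 0.0 + 2.9721 + 0.0 = 2.9721


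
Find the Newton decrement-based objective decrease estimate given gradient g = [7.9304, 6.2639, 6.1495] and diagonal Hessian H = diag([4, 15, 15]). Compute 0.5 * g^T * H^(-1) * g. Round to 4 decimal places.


Step 1: H is diagonal, so H^(-1) * g = [1.9826, 0.4176, 0.41].
Step 2: g^T H^(-1) g = sum_i g_i^2 / H_ii
  = (7.9304)^2/4 + (6.2639)^2/15 + (6.1495)^2/15
  = 15.7228 + 2.6158 + 2.5211 = 20.8597
Step 3: Objective decrease = 0.5 * g^T H^(-1) g = 10.4298


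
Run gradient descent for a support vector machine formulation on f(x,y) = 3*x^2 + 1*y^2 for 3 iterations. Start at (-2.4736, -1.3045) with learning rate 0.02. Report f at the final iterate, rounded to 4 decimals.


Gradient descent on f(x,y) = 3*x^2 + 1*y^2.
Starting point: (-2.4736, -1.3045), alpha = 0.02
Step 1: grad_x = 2*3*-2.4736 = -14.8416, grad_y = 2*1*-1.3045 = -2.609
  x_1 = -2.4736 - 0.02*-14.8416 = -2.1768
  y_1 = -1.3045 - 0.02*-2.609 = -1.2523
Step 2: grad_x = 2*3*-2.1768 = -13.0606, grad_y = 2*1*-1.2523 = -2.5046
  x_2 = -2.1768 - 0.02*-13.0606 = -1.9156
  y_2 = -1.2523 - 0.02*-2.5046 = -1.2022
Step 3: grad_x = 2*3*-1.9156 = -11.4933, grad_y = 2*1*-1.2022 = -2.4045
  x_3 = -1.9156 - 0.02*-11.4933 = -1.6857
  y_3 = -1.2022 - 0.02*-2.4045 = -1.1541
f(-1.6857, -1.1541) = 3*(-1.6857)^2 + 1*(-1.1541)^2 = 9.8567


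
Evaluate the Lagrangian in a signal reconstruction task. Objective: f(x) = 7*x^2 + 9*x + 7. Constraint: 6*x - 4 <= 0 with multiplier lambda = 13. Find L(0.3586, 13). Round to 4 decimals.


Step 1: Evaluate f(x).
f(0.3586) = 7*0.3586^2 + 9*0.3586 + 7 = 11.1276
Step 2: Evaluate g(x).
g(0.3586) = 6*0.3586 - 4 = -1.8484
Step 3: Compute Lagrangian.
L = 11.1276 + 13*-1.8484 = -12.9016


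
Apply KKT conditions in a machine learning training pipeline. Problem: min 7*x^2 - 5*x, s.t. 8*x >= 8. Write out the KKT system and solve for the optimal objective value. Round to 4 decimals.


Step 1: Try lambda = 0 (constraint inactive).
x_unc = 5/(2*7) = 0.3571
Check: 8*0.3571 = 2.8568 < 8 -- violated!
Step 2: Constraint must be active: 8*x = 8
x* = 8/8 = 1.0
lambda = (2*7*1.0 - 5)/8 = 1.125
Step 3: Compute optimal value.
f(x*) = 7*1.0^2 - 5*1.0 = 2.0


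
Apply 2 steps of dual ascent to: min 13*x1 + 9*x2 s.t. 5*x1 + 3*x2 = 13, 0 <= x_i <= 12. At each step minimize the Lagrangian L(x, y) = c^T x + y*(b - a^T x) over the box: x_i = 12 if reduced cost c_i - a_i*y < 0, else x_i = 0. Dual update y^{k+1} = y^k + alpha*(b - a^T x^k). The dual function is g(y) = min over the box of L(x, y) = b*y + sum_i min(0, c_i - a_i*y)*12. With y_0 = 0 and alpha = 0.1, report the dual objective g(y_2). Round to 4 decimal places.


Dual ascent for LP: min 13*x1 + 9*x2, 5*x1 + 3*x2 = 13, 0 <= x_i <= 12
Step 1: y^k = 0.0, reduced costs: (13.0, 9.0)
  x^k = (0.0, 0.0), subgradient = b - a^T x = 13.0
  y^{k+1} = 0.0 + 0.1*13.0 = 1.3
Step 2: y^k = 1.3, reduced costs: (6.5, 5.1)
  x^k = (0.0, 0.0), subgradient = b - a^T x = 13.0
  y^{k+1} = 1.3 + 0.1*13.0 = 2.6
Dual objective at y_2 = 2.6: reduced costs (0.0, 1.2), box minimizer x = (0.0, 0.0)
g(y_2) = b*y + (c1 - a1*y)*x1 + (c2 - a2*y)*x2 = 13*2.6 + 0.0*0.0 + 1.2*0.0 = 33.8 + 0.0 + 0.0 = 33.8


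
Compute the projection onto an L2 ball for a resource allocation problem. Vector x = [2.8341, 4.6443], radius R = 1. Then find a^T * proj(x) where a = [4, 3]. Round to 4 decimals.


Step 1: Compute ||x|| (intermediates to 6 decimals).
||x|| = sqrt(2.8341^2 + 4.6443^2) = 5.440739
Step 2: Project.
Since ||x|| > R, scale = R/||x|| = 1/5.440739 = 0.183799, proj(x) = scale * x
proj(x) = [0.520905, 0.853618]
Step 3: Dot product.
a^T * proj(x) = 4*0.520905 + 3*0.853618 = 4.6445


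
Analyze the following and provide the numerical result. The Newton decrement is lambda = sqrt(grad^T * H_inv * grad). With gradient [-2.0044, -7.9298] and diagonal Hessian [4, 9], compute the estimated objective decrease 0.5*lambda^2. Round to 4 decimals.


Step 1: H is diagonal, so H^(-1) * g = [-0.5011, -0.8811].
Step 2: g^T H^(-1) g = sum_i g_i^2 / H_ii
  = (-2.0044)^2/4 + (-7.9298)^2/9
  = 1.0044 + 6.9869 = 7.9913
Step 3: Objective decrease = 0.5 * g^T H^(-1) g = 3.9956


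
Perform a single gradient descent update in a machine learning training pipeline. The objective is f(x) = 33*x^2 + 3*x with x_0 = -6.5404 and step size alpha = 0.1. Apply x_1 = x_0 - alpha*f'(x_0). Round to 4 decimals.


We compute the gradient at x_0 and apply the update.
f'(x) = 66*x + 3
f'(-6.5404) = 66*-6.5404 + 3 = -428.6664
x_1 = -6.5404 - 0.1*-428.6664 = 36.3262


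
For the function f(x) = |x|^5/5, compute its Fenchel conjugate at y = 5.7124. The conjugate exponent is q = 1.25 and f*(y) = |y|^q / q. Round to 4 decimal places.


The conjugate exponent q satisfies 1/p + 1/q = 1.
p = 5, so q = 5/(5 - 1) = 1.25
|y|^q = 5.7124^1.25 = 8.8313
f*(5.7124) = 8.8313 / 1.25 = 7.065


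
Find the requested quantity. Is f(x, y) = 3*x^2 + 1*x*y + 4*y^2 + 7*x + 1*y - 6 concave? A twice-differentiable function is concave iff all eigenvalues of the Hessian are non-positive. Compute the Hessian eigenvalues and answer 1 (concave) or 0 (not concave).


The Hessian of f(x,y) = 3*x^2 + 1*x*y + 4*y^2 + 7*x + 1*y - 6 is:
H = [[6, 1], [1, 8]]
Trace = 6 + 8 = 14
Determinant = 6*8 - (1)^2 = 47
Discriminant = (14)^2 - 4*47 = 8.0
Eigenvalues: lambda_1 = 5.5858, lambda_2 = 8.4142
The function is not concave.

0
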